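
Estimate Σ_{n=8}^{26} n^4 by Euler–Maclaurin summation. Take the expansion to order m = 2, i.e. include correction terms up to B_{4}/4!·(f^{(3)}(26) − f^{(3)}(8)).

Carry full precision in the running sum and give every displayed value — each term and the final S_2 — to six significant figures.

S_2 ≈ 2.60594e+06

Integral: ∫_8^26 x^4 dx = 2.36972e+06.
½[f(8) + f(26)] = ½[4096.00 + 456976] = 230536.
So far: 2.60026e+06.
Order-1 term: 1/12 · (70304.0 − 2048.00) = 5688.00.
Partial sum through k=1: 2.60595e+06.
Order-2 term: −1/720 · (624.000 − 192.000) = -0.600000.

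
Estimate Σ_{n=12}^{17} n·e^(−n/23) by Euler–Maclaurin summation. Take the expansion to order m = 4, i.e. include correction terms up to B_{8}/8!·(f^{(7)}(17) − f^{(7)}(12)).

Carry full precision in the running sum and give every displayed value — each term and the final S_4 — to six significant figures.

The integral term ∫_12^17 x·e^(−x/23) dx = 38.4308.
Boundary: ½(f(12) + f(17)) = ½(7.12185 + 8.11799) = 7.61992.
Running total after boundary: 46.0507.
Order-1 term: 1/12 · (0.124573 − 0.283842) = -0.0132724.
Running total after k=1: 46.0374.
Order-2 term: −1/720 · (0.00204089 − 0.00278037) = 1.02706e-06.
Running total after k=2: 46.0374.
Order-3 term: 1/30240 · (7.27087e-06 − 9.49751e-06) = -7.36320e-11.
Running total after k=3: 46.0374.
Order-4 term: −1/1209600 · (2.01961e-08 − 2.59719e-08) = 4.77494e-15.

S_4 ≈ 46.0374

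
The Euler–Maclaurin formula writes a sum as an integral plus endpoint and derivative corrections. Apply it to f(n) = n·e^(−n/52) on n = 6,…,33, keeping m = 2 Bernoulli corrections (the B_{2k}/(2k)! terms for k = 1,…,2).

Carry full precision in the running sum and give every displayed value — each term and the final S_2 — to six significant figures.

The integral term ∫_6^33 x·e^(−x/52) dx = 344.111.
Boundary: ½(f(6) + f(33)) = ½(5.34614 + 17.4946) = 11.4204.
Running total after boundary: 355.531.
Order-1 term: 1/12 · (0.193705 − 0.788213) = -0.0495424.
Running total after k=1: 355.481.
Order-2 term: −1/720 · (0.000463751 − 0.000950540) = 6.76095e-07.

S_2 ≈ 355.481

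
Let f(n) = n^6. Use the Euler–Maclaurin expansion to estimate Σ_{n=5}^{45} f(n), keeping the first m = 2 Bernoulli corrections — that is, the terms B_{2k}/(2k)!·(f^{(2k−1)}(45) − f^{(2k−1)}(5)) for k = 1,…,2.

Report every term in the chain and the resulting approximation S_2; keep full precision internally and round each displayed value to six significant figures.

S_2 ≈ 5.76255e+10

∫_5^45 x^6 dx evaluates to 5.33813e+10.
Endpoint term: (f(5) + f(45))/2 = (15625.0 + 8.30377e+09)/2 = 4.15189e+09.
Integral + boundary = 5.75332e+10.
k=1: B_{2}/(2)! × [f^{(1)}(45) − f^{(1)}(5)] = 1/12 × (1.10717e+09 − 18750.0) = 9.22625e+07.
Partial sum through k=1: 5.76255e+10.
k=2: B_{4}/(4)! × [f^{(3)}(45) − f^{(3)}(5)] = −1/720 × (1.09350e+07 − 15000.0) = -15166.7.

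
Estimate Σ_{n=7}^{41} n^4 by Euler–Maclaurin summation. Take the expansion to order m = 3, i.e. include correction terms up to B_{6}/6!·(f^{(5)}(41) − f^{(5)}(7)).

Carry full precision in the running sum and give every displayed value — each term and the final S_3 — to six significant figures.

The integral term ∫_7^41 x^4 dx = 2.31679e+07.
Boundary: ½(f(7) + f(41)) = ½(2401.00 + 2.82576e+06) = 1.41408e+06.
Running total after boundary: 2.45820e+07.
Correction k=1: B_{2}/2! · (f^{(1)}(41) − f^{(1)}(7)) = 1/12 · (275684 − 1372.00) = 22859.3.
After k=1: 2.46048e+07.
Correction k=2: B_{4}/4! · (f^{(3)}(41) − f^{(3)}(7)) = −1/720 · (984.000 − 168.000) = -1.13333.
After k=2: 2.46048e+07.
Correction k=3: B_{6}/6! · (f^{(5)}(41) − f^{(5)}(7)) = 1/30240 · (0.00000 − 0.00000) = 0.00000.

S_3 ≈ 2.46048e+07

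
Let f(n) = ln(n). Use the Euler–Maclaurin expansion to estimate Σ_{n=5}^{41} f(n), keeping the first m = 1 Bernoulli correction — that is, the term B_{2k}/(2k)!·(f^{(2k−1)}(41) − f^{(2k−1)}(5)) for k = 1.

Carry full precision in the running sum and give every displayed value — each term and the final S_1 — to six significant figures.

The integral term ∫_5^41 ln(x) dx = 108.209.
Endpoint term: (f(5) + f(41))/2 = (1.60944 + 3.71357)/2 = 2.66150.
So far: 110.871.
Correction k=1: B_{2}/2! · (f^{(1)}(41) − f^{(1)}(5)) = 1/12 · (0.0243902 − 0.200000) = -0.0146341.

S_1 ≈ 110.856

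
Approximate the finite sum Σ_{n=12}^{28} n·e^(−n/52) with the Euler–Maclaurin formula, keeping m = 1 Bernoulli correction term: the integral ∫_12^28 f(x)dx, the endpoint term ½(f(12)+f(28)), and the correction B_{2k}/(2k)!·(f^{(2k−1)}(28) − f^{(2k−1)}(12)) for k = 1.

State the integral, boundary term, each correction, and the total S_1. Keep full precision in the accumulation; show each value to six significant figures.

∫_12^28 x·e^(−x/52) dx evaluates to 214.209.
½[f(12) + f(28)] = ½[9.52707 + 16.3421] = 12.9346.
So far: 227.144.
k=1: B_{2}/(2)! × [f^{(1)}(28) − f^{(1)}(12)] = 1/12 × (0.269375 − 0.610710) = -0.0284446.

S_1 ≈ 227.116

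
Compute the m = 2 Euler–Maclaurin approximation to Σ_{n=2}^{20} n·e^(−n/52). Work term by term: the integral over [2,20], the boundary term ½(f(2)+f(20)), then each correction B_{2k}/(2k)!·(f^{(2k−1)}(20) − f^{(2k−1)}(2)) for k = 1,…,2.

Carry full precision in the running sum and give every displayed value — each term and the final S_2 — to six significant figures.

S_2 ≈ 161.191

The integral term ∫_2^20 x·e^(−x/52) dx = 153.463.
½[f(2) + f(20)] = ½[1.92454 + 13.6142] = 7.76939.
Integral + boundary = 161.233.
Correction k=1: B_{2}/2! · (f^{(1)}(20) − f^{(1)}(2)) = 1/12 · (0.418900 − 0.925258) = -0.0421965.
Partial sum through k=1: 161.191.
Correction k=2: B_{4}/4! · (f^{(3)}(20) − f^{(3)}(2)) = −1/720 · (0.000658404 − 0.00105392) = 5.49326e-07.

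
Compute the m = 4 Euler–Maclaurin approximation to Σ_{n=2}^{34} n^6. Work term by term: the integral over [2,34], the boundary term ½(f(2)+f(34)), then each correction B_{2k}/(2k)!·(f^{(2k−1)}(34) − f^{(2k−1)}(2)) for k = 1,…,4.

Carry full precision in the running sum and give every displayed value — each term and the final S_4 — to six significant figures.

Integral: ∫_2^34 x^6 dx = 7.50334e+09.
Boundary: ½(f(2) + f(34)) = ½(64.0000 + 1.54480e+09) = 7.72402e+08.
Running total after boundary: 8.27574e+09.
Correction k=1: B_{2}/2! · (f^{(1)}(34) − f^{(1)}(2)) = 1/12 · (2.72613e+08 − 192.000) = 2.27177e+07.
Partial sum through k=1: 8.29846e+09.
Correction k=2: B_{4}/4! · (f^{(3)}(34) − f^{(3)}(2)) = −1/720 · (4.71648e+06 − 960.000) = -6549.33.
Partial sum through k=2: 8.29845e+09.
Correction k=3: B_{6}/6! · (f^{(5)}(34) − f^{(5)}(2)) = 1/30240 · (24480.0 − 1440.00) = 0.761905.
Partial sum through k=3: 8.29845e+09.
Correction k=4: B_{8}/8! · (f^{(7)}(34) − f^{(7)}(2)) = −1/1209600 · (0.00000 − 0.00000) = 0.00000.

S_4 ≈ 8.29845e+09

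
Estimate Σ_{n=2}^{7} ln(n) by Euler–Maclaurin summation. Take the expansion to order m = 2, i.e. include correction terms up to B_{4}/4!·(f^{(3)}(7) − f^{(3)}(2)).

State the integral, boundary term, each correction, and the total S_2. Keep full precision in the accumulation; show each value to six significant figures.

Integral: ∫_2^7 ln(x) dx = 7.23508.
Endpoint term: (f(2) + f(7))/2 = (0.693147 + 1.94591)/2 = 1.31953.
So far: 8.55461.
k=1: B_{2}/(2)! × [f^{(1)}(7) − f^{(1)}(2)] = 1/12 × (0.142857 − 0.500000) = -0.0297619.
After k=1: 8.52484.
k=2: B_{4}/(4)! × [f^{(3)}(7) − f^{(3)}(2)] = −1/720 × (0.00583090 − 0.250000) = 0.000339124.

S_2 ≈ 8.52518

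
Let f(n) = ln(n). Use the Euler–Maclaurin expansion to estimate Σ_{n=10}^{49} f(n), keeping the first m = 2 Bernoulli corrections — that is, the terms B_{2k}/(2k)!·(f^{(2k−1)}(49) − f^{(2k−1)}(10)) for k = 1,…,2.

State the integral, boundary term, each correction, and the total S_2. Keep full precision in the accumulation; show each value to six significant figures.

S_2 ≈ 131.764

Integral: ∫_10^49 ln(x) dx = 128.673.
Endpoint term: (f(10) + f(49))/2 = (2.30259 + 3.89182)/2 = 3.09720.
So far: 131.771.
Order-1 term: 1/12 · (0.0204082 − 0.100000) = -0.00663265.
After k=1: 131.764.
Order-2 term: −1/720 · (1.69997e-05 − 0.00200000) = 2.75417e-06.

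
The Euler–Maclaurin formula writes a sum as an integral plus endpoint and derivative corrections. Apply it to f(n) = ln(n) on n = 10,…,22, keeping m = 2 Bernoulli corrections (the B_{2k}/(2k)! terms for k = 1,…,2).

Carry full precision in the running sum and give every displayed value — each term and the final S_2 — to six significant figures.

S_2 ≈ 35.6694

Integral: ∫_10^22 ln(x) dx = 32.9771.
Boundary: ½(f(10) + f(22)) = ½(2.30259 + 3.09104) = 2.69681.
Integral + boundary = 35.6739.
k=1: B_{2}/(2)! × [f^{(1)}(22) − f^{(1)}(10)] = 1/12 × (0.0454545 − 0.100000) = -0.00454545.
Running total after k=1: 35.6694.
k=2: B_{4}/(4)! × [f^{(3)}(22) − f^{(3)}(10)] = −1/720 × (0.000187829 − 0.00200000) = 2.51690e-06.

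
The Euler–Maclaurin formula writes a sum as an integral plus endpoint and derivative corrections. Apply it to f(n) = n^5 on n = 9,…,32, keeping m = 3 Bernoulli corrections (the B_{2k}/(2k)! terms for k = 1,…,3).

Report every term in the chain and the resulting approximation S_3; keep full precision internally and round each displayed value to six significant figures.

S_3 ≈ 1.96109e+08

∫_9^32 x^5 dx evaluates to 1.78868e+08.
Boundary: ½(f(9) + f(32)) = ½(59049.0 + 3.35544e+07) = 1.68067e+07.
Running total after boundary: 1.95675e+08.
k=1: B_{2}/(2)! × [f^{(1)}(32) − f^{(1)}(9)] = 1/12 × (5.24288e+06 − 32805.0) = 434173.
Partial sum through k=1: 1.96109e+08.
k=2: B_{4}/(4)! × [f^{(3)}(32) − f^{(3)}(9)] = −1/720 × (61440.0 − 4860.00) = -78.5833.
Partial sum through k=2: 1.96109e+08.
k=3: B_{6}/(6)! × [f^{(5)}(32) − f^{(5)}(9)] = 1/30240 × (120.000 − 120.000) = 0.00000.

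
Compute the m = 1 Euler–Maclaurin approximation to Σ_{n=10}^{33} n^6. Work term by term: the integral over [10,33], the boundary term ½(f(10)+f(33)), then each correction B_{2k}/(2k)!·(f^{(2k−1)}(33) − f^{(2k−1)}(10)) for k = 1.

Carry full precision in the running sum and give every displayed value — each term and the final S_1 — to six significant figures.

∫_10^33 x^6 dx evaluates to 6.08692e+09.
Endpoint term: (f(10) + f(33))/2 = (1.00000e+06 + 1.29147e+09)/2 = 6.46234e+08.
So far: 6.73315e+09.
Correction k=1: B_{2}/2! · (f^{(1)}(33) − f^{(1)}(10)) = 1/12 · (2.34812e+08 − 600000) = 1.95177e+07.

S_1 ≈ 6.75267e+09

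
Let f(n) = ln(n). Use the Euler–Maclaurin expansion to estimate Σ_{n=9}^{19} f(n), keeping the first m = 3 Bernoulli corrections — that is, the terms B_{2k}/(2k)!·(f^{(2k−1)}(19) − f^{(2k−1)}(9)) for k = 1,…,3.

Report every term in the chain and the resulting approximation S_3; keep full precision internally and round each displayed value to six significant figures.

S_3 ≈ 28.7353

Integral: ∫_9^19 ln(x) dx = 26.1693.
Boundary: ½(f(9) + f(19)) = ½(2.19722 + 2.94444) = 2.57083.
Integral + boundary = 28.7402.
Correction k=1: B_{2}/2! · (f^{(1)}(19) − f^{(1)}(9)) = 1/12 · (0.0526316 − 0.111111) = -0.00487329.
Running total after k=1: 28.7353.
Correction k=2: B_{4}/4! · (f^{(3)}(19) − f^{(3)}(9)) = −1/720 · (0.000291588 − 0.00274348) = 3.40541e-06.
Running total after k=2: 28.7353.
Correction k=3: B_{6}/6! · (f^{(5)}(19) − f^{(5)}(9)) = 1/30240 · (9.69267e-06 − 0.000406442) = -1.31200e-08.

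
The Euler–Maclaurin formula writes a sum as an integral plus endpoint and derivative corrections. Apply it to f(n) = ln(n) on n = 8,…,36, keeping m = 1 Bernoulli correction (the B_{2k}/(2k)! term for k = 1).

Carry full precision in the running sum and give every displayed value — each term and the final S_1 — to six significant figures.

S_1 ≈ 87.1945

∫_8^36 ln(x) dx evaluates to 84.3711.
Endpoint term: (f(8) + f(36))/2 = (2.07944 + 3.58352)/2 = 2.83148.
Integral + boundary = 87.2026.
Correction k=1: B_{2}/2! · (f^{(1)}(36) − f^{(1)}(8)) = 1/12 · (0.0277778 − 0.125000) = -0.00810185.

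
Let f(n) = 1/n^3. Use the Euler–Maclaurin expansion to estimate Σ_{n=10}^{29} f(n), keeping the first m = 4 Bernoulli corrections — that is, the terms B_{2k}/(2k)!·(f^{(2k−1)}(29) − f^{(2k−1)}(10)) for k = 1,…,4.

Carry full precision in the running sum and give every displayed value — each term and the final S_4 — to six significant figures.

Integral: ∫_10^29 1/x^3 dx = 0.00440547.
½[f(10) + f(29)] = ½[0.00100000 + 4.10021e-05] = 0.000520501.
So far: 0.00492597.
k=1: B_{2}/(2)! × [f^{(1)}(29) − f^{(1)}(10)] = 1/12 × (-4.24160e-06 − (-0.000300000)) = 2.46465e-05.
Running total after k=1: 0.00495062.
k=2: B_{4}/(4)! × [f^{(3)}(29) − f^{(3)}(10)] = −1/720 × (-1.00870e-07 − (-6.00000e-05)) = -8.31932e-08.
Running total after k=2: 0.00495053.
k=3: B_{6}/(6)! × [f^{(5)}(29) − f^{(5)}(10)] = 1/30240 × (-5.03752e-09 − (-2.52000e-05)) = 8.33167e-10.
Running total after k=3: 0.00495053.
k=4: B_{8}/(8)! × [f^{(7)}(29) − f^{(7)}(10)] = −1/1209600 × (-4.31274e-10 − (-1.81440e-05)) = -1.49996e-11.

S_4 ≈ 0.00495053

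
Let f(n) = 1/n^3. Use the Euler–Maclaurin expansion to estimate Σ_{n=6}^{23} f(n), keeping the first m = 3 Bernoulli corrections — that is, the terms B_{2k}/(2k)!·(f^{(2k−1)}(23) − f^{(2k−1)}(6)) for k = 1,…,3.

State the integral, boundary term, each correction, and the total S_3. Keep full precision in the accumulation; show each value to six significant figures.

∫_6^23 1/x^3 dx evaluates to 0.0129437.
Boundary: ½(f(6) + f(23)) = ½(0.00462963 + 8.21895e-05) = 0.00235591.
Running total after boundary: 0.0152996.
Correction k=1: B_{2}/2! · (f^{(1)}(23) − f^{(1)}(6)) = 1/12 · (-1.07204e-05 − (-0.00231481)) = 0.000192008.
After k=1: 0.0154916.
Correction k=2: B_{4}/4! · (f^{(3)}(23) − f^{(3)}(6)) = −1/720 · (-4.05307e-07 − (-0.00128601)) = -1.78556e-06.
After k=2: 0.0154898.
Correction k=3: B_{6}/6! · (f^{(5)}(23) − f^{(5)}(6)) = 1/30240 · (-3.21794e-08 − (-0.00150034)) = 4.96135e-08.

S_3 ≈ 0.0154899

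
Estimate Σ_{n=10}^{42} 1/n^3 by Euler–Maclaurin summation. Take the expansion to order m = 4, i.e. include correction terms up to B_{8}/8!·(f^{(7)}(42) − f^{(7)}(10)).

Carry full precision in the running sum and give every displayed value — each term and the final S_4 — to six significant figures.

S_4 ≈ 0.00524814

The integral term ∫_10^42 1/x^3 dx = 0.00471655.
Boundary: ½(f(10) + f(42)) = ½(0.00100000 + 1.34975e-05) = 0.000506749.
Integral + boundary = 0.00522330.
Order-1 term: 1/12 · (-9.64104e-07 − (-0.000300000)) = 2.49197e-05.
After k=1: 0.00524822.
Order-2 term: −1/720 · (-1.09309e-08 − (-6.00000e-05)) = -8.33182e-08.
After k=2: 0.00524814.
Order-3 term: 1/30240 · (-2.60259e-10 − (-2.52000e-05)) = 8.33325e-10.
After k=3: 0.00524814.
Order-4 term: −1/1209600 · (-1.06228e-11 − (-1.81440e-05)) = -1.50000e-11.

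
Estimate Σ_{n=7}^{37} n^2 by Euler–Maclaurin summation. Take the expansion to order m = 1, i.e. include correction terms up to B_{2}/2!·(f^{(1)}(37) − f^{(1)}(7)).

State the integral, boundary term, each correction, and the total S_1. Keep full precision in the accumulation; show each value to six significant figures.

The integral term ∫_7^37 x^2 dx = 16770.0.
Endpoint term: (f(7) + f(37))/2 = (49.0000 + 1369.00)/2 = 709.000.
Integral + boundary = 17479.0.
Order-1 term: 1/12 · (74.0000 − 14.0000) = 5.00000.

S_1 ≈ 17484.0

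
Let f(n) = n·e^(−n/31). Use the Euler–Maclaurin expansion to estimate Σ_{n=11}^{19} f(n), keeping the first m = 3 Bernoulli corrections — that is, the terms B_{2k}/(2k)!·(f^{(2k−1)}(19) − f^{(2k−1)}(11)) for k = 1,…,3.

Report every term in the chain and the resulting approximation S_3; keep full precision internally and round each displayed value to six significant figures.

S_3 ≈ 82.3065

∫_11^19 x·e^(−x/31) dx evaluates to 73.3228.
½[f(11) + f(19)] = ½[7.71415 + 10.2937] = 9.00395.
Integral + boundary = 82.3267.
Correction k=1: B_{2}/2! · (f^{(1)}(19) − f^{(1)}(11)) = 1/12 · (0.209720 − 0.452443) = -0.0202269.
After k=1: 82.3065.
Correction k=2: B_{4}/4! · (f^{(3)}(19) − f^{(3)}(11)) = −1/720 · (0.00134576 − 0.00193030) = 8.11864e-07.
After k=2: 82.3065.
Correction k=3: B_{6}/6! · (f^{(5)}(19) − f^{(5)}(11)) = 1/30240 · (2.57365e-06 − 3.52736e-06) = -3.15379e-11.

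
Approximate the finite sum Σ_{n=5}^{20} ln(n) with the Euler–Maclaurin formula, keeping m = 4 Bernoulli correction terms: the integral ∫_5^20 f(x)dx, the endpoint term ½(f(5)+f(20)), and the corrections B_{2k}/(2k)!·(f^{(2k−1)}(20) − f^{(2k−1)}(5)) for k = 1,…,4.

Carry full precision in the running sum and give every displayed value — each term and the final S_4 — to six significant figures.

The integral term ∫_5^20 ln(x) dx = 36.8675.
Endpoint term: (f(5) + f(20))/2 = (1.60944 + 2.99573)/2 = 2.30259.
Running total after boundary: 39.1700.
Order-1 term: 1/12 · (0.0500000 − 0.200000) = -0.0125000.
Running total after k=1: 39.1575.
Order-2 term: −1/720 · (0.000250000 − 0.0160000) = 2.18750e-05.
Running total after k=2: 39.1576.
Order-3 term: 1/30240 · (7.50000e-06 − 0.00768000) = -2.53720e-07.
Running total after k=3: 39.1576.
Order-4 term: −1/1209600 · (5.62500e-07 − 0.00921600) = 7.61858e-09.

S_4 ≈ 39.1576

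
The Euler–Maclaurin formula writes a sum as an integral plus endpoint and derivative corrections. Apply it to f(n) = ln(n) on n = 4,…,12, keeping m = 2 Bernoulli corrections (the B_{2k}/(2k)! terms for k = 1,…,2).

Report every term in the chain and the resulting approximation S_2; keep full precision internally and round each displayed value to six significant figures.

Integral: ∫_4^12 ln(x) dx = 16.2737.
Boundary: ½(f(4) + f(12)) = ½(1.38629 + 2.48491) = 1.93560.
Integral + boundary = 18.2093.
k=1: B_{2}/(2)! × [f^{(1)}(12) − f^{(1)}(4)] = 1/12 × (0.0833333 − 0.250000) = -0.0138889.
Partial sum through k=1: 18.1954.
k=2: B_{4}/(4)! × [f^{(3)}(12) − f^{(3)}(4)] = −1/720 × (0.00115741 − 0.0312500) = 4.17953e-05.

S_2 ≈ 18.1955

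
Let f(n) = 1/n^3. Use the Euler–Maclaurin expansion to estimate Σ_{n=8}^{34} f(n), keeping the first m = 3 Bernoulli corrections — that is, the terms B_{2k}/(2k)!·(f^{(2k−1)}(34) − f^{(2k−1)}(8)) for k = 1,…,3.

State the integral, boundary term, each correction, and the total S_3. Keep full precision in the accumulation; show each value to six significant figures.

The integral term ∫_8^34 1/x^3 dx = 0.00737997.
½[f(8) + f(34)] = ½[0.00195312 + 2.54427e-05] = 0.000989284.
Running total after boundary: 0.00836926.
Order-1 term: 1/12 · (-2.24494e-06 − (-0.000732422)) = 6.08481e-05.
After k=1: 0.00843011.
Order-2 term: −1/720 · (-3.88399e-08 − (-0.000228882)) = -3.17837e-07.
After k=2: 0.00842979.
Order-3 term: 1/30240 · (-1.41114e-09 − (-0.000150204)) = 4.96701e-09.

S_3 ≈ 0.00842979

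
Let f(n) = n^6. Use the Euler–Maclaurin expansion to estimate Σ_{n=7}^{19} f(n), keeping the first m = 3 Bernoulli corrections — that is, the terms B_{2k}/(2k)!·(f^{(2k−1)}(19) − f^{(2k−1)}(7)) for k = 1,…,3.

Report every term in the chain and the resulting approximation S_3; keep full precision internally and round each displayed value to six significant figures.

S_3 ≈ 1.52389e+08

Integral: ∫_7^19 x^6 dx = 1.27578e+08.
Boundary: ½(f(7) + f(19)) = ½(117649 + 4.70459e+07) = 2.35818e+07.
So far: 1.51160e+08.
Order-1 term: 1/12 · (1.48566e+07 − 100842) = 1.22965e+06.
Partial sum through k=1: 1.52390e+08.
Order-2 term: −1/720 · (823080 − 41160.0) = -1086.00.
Partial sum through k=2: 1.52389e+08.
Order-3 term: 1/30240 · (13680.0 − 5040.00) = 0.285714.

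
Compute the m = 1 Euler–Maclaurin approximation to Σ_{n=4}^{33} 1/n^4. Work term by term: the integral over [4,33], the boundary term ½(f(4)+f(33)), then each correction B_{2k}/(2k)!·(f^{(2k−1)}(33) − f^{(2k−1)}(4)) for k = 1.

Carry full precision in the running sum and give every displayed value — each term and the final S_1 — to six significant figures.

Integral: ∫_4^33 1/x^4 dx = 0.00519906.
Endpoint term: (f(4) + f(33))/2 = (0.00390625 + 8.43226e-07)/2 = 0.00195355.
So far: 0.00715260.
k=1: B_{2}/(2)! × [f^{(1)}(33) − f^{(1)}(4)] = 1/12 × (-1.02209e-07 − (-0.00390625)) = 0.000325512.

S_1 ≈ 0.00747812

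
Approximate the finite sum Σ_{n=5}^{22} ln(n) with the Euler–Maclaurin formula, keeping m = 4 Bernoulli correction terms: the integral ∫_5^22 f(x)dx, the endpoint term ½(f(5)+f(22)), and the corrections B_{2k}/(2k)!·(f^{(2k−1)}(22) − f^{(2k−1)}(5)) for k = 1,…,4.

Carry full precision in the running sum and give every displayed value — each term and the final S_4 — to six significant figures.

S_4 ≈ 45.2931

∫_5^22 ln(x) dx evaluates to 42.9557.
Boundary: ½(f(5) + f(22)) = ½(1.60944 + 3.09104) = 2.35024.
So far: 45.3060.
Correction k=1: B_{2}/2! · (f^{(1)}(22) − f^{(1)}(5)) = 1/12 · (0.0454545 − 0.200000) = -0.0128788.
Running total after k=1: 45.2931.
Correction k=2: B_{4}/4! · (f^{(3)}(22) − f^{(3)}(5)) = −1/720 · (0.000187829 − 0.0160000) = 2.19613e-05.
Running total after k=2: 45.2931.
Correction k=3: B_{6}/6! · (f^{(5)}(22) − f^{(5)}(5)) = 1/30240 · (4.65691e-06 − 0.00768000) = -2.53814e-07.
Running total after k=3: 45.2931.
Correction k=4: B_{8}/8! · (f^{(7)}(22) − f^{(7)}(5)) = −1/1209600 · (2.88651e-07 − 0.00921600) = 7.61881e-09.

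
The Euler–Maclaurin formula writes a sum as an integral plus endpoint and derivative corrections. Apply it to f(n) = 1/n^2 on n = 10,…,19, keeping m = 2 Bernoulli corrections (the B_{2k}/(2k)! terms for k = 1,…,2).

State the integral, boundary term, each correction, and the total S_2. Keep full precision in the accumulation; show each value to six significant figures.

S_2 ≈ 0.0538955

∫_10^19 1/x^2 dx evaluates to 0.0473684.
Endpoint term: (f(10) + f(19))/2 = (0.0100000 + 0.00277008)/2 = 0.00638504.
Integral + boundary = 0.0537535.
Order-1 term: 1/12 · (-0.000291588 − (-0.00200000)) = 0.000142368.
Running total after k=1: 0.0538958.
Order-2 term: −1/720 · (-9.69267e-06 − (-0.000240000)) = -3.19871e-07.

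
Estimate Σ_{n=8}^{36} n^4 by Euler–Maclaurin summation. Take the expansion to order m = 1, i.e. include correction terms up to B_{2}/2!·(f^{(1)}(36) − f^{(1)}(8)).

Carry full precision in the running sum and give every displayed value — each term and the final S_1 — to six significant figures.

Integral: ∫_8^36 x^4 dx = 1.20867e+07.
½[f(8) + f(36)] = ½[4096.00 + 1.67962e+06] = 841856.
Integral + boundary = 1.29285e+07.
Order-1 term: 1/12 · (186624 − 2048.00) = 15381.3.

S_1 ≈ 1.29439e+07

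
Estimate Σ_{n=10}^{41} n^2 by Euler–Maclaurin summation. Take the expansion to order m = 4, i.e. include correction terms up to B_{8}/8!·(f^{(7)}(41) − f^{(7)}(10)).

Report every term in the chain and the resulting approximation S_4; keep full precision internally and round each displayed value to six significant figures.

∫_10^41 x^2 dx evaluates to 22640.3.
Boundary: ½(f(10) + f(41)) = ½(100.000 + 1681.00) = 890.500.
Integral + boundary = 23530.8.
k=1: B_{2}/(2)! × [f^{(1)}(41) − f^{(1)}(10)] = 1/12 × (82.0000 − 20.0000) = 5.16667.
Running total after k=1: 23536.0.
k=2: B_{4}/(4)! × [f^{(3)}(41) − f^{(3)}(10)] = −1/720 × (0.00000 − 0.00000) = 0.00000.
Running total after k=2: 23536.0.
k=3: B_{6}/(6)! × [f^{(5)}(41) − f^{(5)}(10)] = 1/30240 × (0.00000 − 0.00000) = 0.00000.
Running total after k=3: 23536.0.
k=4: B_{8}/(8)! × [f^{(7)}(41) − f^{(7)}(10)] = −1/1209600 × (0.00000 − 0.00000) = 0.00000.

S_4 ≈ 23536.0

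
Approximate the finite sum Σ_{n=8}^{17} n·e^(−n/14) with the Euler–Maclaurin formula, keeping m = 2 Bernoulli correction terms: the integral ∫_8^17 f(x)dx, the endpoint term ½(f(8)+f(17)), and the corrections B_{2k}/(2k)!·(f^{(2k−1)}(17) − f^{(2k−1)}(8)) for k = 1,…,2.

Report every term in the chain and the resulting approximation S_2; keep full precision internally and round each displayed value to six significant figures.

S_2 ≈ 49.8263

Integral: ∫_8^17 x·e^(−x/14) dx = 45.0690.
Boundary: ½(f(8) + f(17)) = ½(4.51774 + 5.04767) = 4.78271.
Integral + boundary = 49.8517.
k=1: B_{2}/(2)! × [f^{(1)}(17) − f^{(1)}(8)] = 1/12 × (-0.0636261 − 0.242022) = -0.0254707.
Running total after k=1: 49.8263.
k=2: B_{4}/(4)! × [f^{(3)}(17) − f^{(3)}(8)] = −1/720 × (0.00270519 − 0.00699724) = 5.96117e-06.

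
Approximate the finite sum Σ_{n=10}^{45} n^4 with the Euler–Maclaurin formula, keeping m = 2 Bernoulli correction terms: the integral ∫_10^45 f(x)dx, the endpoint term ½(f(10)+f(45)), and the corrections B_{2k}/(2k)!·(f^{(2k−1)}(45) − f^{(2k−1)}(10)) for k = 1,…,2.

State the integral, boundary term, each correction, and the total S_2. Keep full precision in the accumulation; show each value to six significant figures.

Integral: ∫_10^45 x^4 dx = 3.68856e+07.
½[f(10) + f(45)] = ½[10000.0 + 4.10062e+06] = 2.05531e+06.
Integral + boundary = 3.89409e+07.
Correction k=1: B_{2}/2! · (f^{(1)}(45) − f^{(1)}(10)) = 1/12 · (364500 − 4000.00) = 30041.7.
Partial sum through k=1: 3.89710e+07.
Correction k=2: B_{4}/4! · (f^{(3)}(45) − f^{(3)}(10)) = −1/720 · (1080.00 − 240.000) = -1.16667.

S_2 ≈ 3.89710e+07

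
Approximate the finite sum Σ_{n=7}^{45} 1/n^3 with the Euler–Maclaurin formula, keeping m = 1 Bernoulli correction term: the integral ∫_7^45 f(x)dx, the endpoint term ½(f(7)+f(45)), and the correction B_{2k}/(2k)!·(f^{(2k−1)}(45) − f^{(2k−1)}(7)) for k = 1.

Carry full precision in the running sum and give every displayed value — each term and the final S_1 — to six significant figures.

S_1 ≈ 0.0115244

The integral term ∫_7^45 1/x^3 dx = 0.00995717.
½[f(7) + f(45)] = ½[0.00291545 + 1.09739e-05] = 0.00146321.
Integral + boundary = 0.0114204.
Correction k=1: B_{2}/2! · (f^{(1)}(45) − f^{(1)}(7)) = 1/12 · (-7.31596e-07 − (-0.00124948)) = 0.000104062.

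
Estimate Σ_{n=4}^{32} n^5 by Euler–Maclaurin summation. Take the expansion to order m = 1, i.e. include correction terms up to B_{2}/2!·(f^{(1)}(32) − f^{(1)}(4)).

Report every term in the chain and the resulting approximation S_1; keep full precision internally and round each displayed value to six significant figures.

Integral: ∫_4^32 x^5 dx = 1.78956e+08.
½[f(4) + f(32)] = ½[1024.00 + 3.35544e+07] = 1.67777e+07.
Integral + boundary = 1.95734e+08.
Correction k=1: B_{2}/2! · (f^{(1)}(32) − f^{(1)}(4)) = 1/12 · (5.24288e+06 − 1280.00) = 436800.

S_1 ≈ 1.96171e+08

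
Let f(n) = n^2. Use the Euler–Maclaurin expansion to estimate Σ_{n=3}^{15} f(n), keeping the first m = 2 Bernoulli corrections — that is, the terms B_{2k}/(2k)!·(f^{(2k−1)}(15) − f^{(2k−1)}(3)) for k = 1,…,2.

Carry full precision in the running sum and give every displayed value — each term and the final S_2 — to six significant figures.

S_2 ≈ 1235.00

∫_3^15 x^2 dx evaluates to 1116.00.
Boundary: ½(f(3) + f(15)) = ½(9.00000 + 225.000) = 117.000.
Running total after boundary: 1233.00.
Correction k=1: B_{2}/2! · (f^{(1)}(15) − f^{(1)}(3)) = 1/12 · (30.0000 − 6.00000) = 2.00000.
After k=1: 1235.00.
Correction k=2: B_{4}/4! · (f^{(3)}(15) − f^{(3)}(3)) = −1/720 · (0.00000 − 0.00000) = 0.00000.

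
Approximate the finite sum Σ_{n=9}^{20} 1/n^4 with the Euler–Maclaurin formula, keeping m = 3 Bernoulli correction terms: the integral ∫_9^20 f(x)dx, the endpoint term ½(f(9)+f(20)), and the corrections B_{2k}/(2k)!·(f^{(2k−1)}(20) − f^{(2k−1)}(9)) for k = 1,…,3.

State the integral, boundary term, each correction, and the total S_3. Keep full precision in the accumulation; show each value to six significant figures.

S_3 ≈ 0.000500420

Integral: ∫_9^20 1/x^4 dx = 0.000415581.
Boundary: ½(f(9) + f(20)) = ½(0.000152416 + 6.25000e-06) = 7.93329e-05.
Integral + boundary = 0.000494914.
Correction k=1: B_{2}/2! · (f^{(1)}(20) − f^{(1)}(9)) = 1/12 · (-1.25000e-06 − (-6.77404e-05)) = 5.54086e-06.
Partial sum through k=1: 0.000500454.
Correction k=2: B_{4}/4! · (f^{(3)}(20) − f^{(3)}(9)) = −1/720 · (-9.37500e-08 − (-2.50890e-05)) = -3.47157e-08.
Partial sum through k=2: 0.000500420.
Correction k=3: B_{6}/6! · (f^{(5)}(20) − f^{(5)}(9)) = 1/30240 · (-1.31250e-08 − (-1.73455e-05)) = 5.73160e-10.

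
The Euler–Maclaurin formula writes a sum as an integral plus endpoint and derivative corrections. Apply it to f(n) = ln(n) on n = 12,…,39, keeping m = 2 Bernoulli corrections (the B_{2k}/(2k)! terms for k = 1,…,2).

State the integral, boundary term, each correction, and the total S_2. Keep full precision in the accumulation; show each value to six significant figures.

S_2 ≈ 89.1295

∫_12^39 ln(x) dx evaluates to 86.0600.
Boundary: ½(f(12) + f(39)) = ½(2.48491 + 3.66356) = 3.07423.
So far: 89.1343.
Order-1 term: 1/12 · (0.0256410 − 0.0833333) = -0.00480769.
Partial sum through k=1: 89.1295.
Order-2 term: −1/720 · (3.37160e-05 − 0.00115741) = 1.56068e-06.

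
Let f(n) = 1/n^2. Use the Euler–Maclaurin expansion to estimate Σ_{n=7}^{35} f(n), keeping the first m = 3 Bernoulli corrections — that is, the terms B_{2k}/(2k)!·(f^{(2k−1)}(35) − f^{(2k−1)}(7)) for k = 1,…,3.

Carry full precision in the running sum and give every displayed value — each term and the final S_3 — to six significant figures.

∫_7^35 1/x^2 dx evaluates to 0.114286.
½[f(7) + f(35)] = ½[0.0204082 + 0.000816327] = 0.0106122.
Integral + boundary = 0.124898.
Correction k=1: B_{2}/2! · (f^{(1)}(35) − f^{(1)}(7)) = 1/12 · (-4.66472e-05 − (-0.00583090)) = 0.000482021.
Partial sum through k=1: 0.125380.
Correction k=2: B_{4}/4! · (f^{(3)}(35) − f^{(3)}(7)) = −1/720 · (-4.56952e-07 − (-0.00142798)) = -1.98267e-06.
Partial sum through k=2: 0.125378.
Correction k=3: B_{6}/6! · (f^{(5)}(35) − f^{(5)}(7)) = 1/30240 · (-1.11907e-08 − (-0.000874271)) = 2.89107e-08.

S_3 ≈ 0.125378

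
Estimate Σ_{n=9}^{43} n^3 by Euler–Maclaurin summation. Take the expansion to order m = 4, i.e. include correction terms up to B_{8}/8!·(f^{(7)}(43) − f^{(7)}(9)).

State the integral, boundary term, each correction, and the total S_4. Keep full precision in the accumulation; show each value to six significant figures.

S_4 ≈ 893620

Integral: ∫_9^43 x^3 dx = 853060.
½[f(9) + f(43)] = ½[729.000 + 79507.0] = 40118.0.
Integral + boundary = 893178.
Correction k=1: B_{2}/2! · (f^{(1)}(43) − f^{(1)}(9)) = 1/12 · (5547.00 − 243.000) = 442.000.
Partial sum through k=1: 893620.
Correction k=2: B_{4}/4! · (f^{(3)}(43) − f^{(3)}(9)) = −1/720 · (6.00000 − 6.00000) = 0.00000.
Partial sum through k=2: 893620.
Correction k=3: B_{6}/6! · (f^{(5)}(43) − f^{(5)}(9)) = 1/30240 · (0.00000 − 0.00000) = 0.00000.
Partial sum through k=3: 893620.
Correction k=4: B_{8}/8! · (f^{(7)}(43) − f^{(7)}(9)) = −1/1209600 · (0.00000 − 0.00000) = 0.00000.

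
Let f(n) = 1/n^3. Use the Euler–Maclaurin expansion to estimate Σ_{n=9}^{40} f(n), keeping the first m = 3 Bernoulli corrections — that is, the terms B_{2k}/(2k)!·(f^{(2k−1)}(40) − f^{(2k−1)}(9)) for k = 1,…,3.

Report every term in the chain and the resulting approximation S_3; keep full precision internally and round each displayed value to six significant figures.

Integral: ∫_9^40 1/x^3 dx = 0.00586034.
Boundary: ½(f(9) + f(40)) = ½(0.00137174 + 1.56250e-05) = 0.000693684.
So far: 0.00655402.
k=1: B_{2}/(2)! × [f^{(1)}(40) − f^{(1)}(9)] = 1/12 × (-1.17187e-06 − (-0.000457247)) = 3.80063e-05.
Partial sum through k=1: 0.00659203.
k=2: B_{4}/(4)! × [f^{(3)}(40) − f^{(3)}(9)] = −1/720 × (-1.46484e-08 − (-0.000112901)) = -1.56786e-07.
Partial sum through k=2: 0.00659187.
k=3: B_{6}/(6)! × [f^{(5)}(40) − f^{(5)}(9)] = 1/30240 × (-3.84521e-10 − (-5.85410e-05)) = 1.93587e-09.

S_3 ≈ 0.00659187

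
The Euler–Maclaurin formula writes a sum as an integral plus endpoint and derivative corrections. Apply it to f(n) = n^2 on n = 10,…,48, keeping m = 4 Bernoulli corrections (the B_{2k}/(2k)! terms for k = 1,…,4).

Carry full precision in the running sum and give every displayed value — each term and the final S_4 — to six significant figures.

Integral: ∫_10^48 x^2 dx = 36530.7.
Endpoint term: (f(10) + f(48))/2 = (100.000 + 2304.00)/2 = 1202.00.
Running total after boundary: 37732.7.
Correction k=1: B_{2}/2! · (f^{(1)}(48) − f^{(1)}(10)) = 1/12 · (96.0000 − 20.0000) = 6.33333.
Partial sum through k=1: 37739.0.
Correction k=2: B_{4}/4! · (f^{(3)}(48) − f^{(3)}(10)) = −1/720 · (0.00000 − 0.00000) = 0.00000.
Partial sum through k=2: 37739.0.
Correction k=3: B_{6}/6! · (f^{(5)}(48) − f^{(5)}(10)) = 1/30240 · (0.00000 − 0.00000) = 0.00000.
Partial sum through k=3: 37739.0.
Correction k=4: B_{8}/8! · (f^{(7)}(48) − f^{(7)}(10)) = −1/1209600 · (0.00000 − 0.00000) = 0.00000.

S_4 ≈ 37739.0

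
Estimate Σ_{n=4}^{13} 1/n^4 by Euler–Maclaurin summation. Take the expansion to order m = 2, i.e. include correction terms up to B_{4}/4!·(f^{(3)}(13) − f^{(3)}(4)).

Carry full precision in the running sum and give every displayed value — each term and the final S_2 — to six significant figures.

Integral: ∫_4^13 1/x^4 dx = 0.00505661.
Endpoint term: (f(4) + f(13))/2 = (0.00390625 + 3.50128e-05)/2 = 0.00197063.
Running total after boundary: 0.00702724.
k=1: B_{2}/(2)! × [f^{(1)}(13) − f^{(1)}(4)] = 1/12 × (-1.07732e-05 − (-0.00390625)) = 0.000324623.
After k=1: 0.00735187.
k=2: B_{4}/(4)! × [f^{(3)}(13) − f^{(3)}(4)] = −1/720 × (-1.91240e-06 − (-0.00732422)) = -1.01699e-05.

S_2 ≈ 0.00734170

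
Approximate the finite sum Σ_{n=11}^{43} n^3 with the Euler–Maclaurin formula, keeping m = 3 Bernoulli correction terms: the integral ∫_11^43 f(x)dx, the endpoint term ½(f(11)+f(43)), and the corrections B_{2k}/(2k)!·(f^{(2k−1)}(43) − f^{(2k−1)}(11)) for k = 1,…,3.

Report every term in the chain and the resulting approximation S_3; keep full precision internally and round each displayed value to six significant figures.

The integral term ∫_11^43 x^3 dx = 851040.
Boundary: ½(f(11) + f(43)) = ½(1331.00 + 79507.0) = 40419.0.
Integral + boundary = 891459.
Order-1 term: 1/12 · (5547.00 − 363.000) = 432.000.
After k=1: 891891.
Order-2 term: −1/720 · (6.00000 − 6.00000) = 0.00000.
After k=2: 891891.
Order-3 term: 1/30240 · (0.00000 − 0.00000) = 0.00000.

S_3 ≈ 891891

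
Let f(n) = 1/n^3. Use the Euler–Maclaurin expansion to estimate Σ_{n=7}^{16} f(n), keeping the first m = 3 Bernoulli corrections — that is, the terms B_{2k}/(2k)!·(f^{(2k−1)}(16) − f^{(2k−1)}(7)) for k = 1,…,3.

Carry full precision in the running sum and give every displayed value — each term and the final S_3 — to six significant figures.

S_3 ≈ 0.00993037

Integral: ∫_7^16 1/x^3 dx = 0.00825096.
Boundary: ½(f(7) + f(16)) = ½(0.00291545 + 0.000244141) = 0.00157980.
So far: 0.00983075.
k=1: B_{2}/(2)! × [f^{(1)}(16) − f^{(1)}(7)] = 1/12 × (-4.57764e-05 − (-0.00124948)) = 0.000100309.
Running total after k=1: 0.00993106.
k=2: B_{4}/(4)! × [f^{(3)}(16) − f^{(3)}(7)] = −1/720 × (-3.57628e-06 − (-0.000509992)) = -7.03355e-07.
Running total after k=2: 0.00993036.
k=3: B_{6}/(6)! × [f^{(5)}(16) − f^{(5)}(7)] = 1/30240 × (-5.86733e-07 − (-0.000437136)) = 1.44361e-08.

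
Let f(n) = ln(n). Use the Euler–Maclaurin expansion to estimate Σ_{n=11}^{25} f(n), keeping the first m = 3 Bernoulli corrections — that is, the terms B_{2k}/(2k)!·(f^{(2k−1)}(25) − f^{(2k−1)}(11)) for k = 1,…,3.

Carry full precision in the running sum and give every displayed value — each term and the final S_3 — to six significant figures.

S_3 ≈ 42.8992

∫_11^25 ln(x) dx evaluates to 40.0950.
½[f(11) + f(25)] = ½[2.39790 + 3.21888] = 2.80839.
So far: 42.9034.
Order-1 term: 1/12 · (0.0400000 − 0.0909091) = -0.00424242.
After k=1: 42.8992.
Order-2 term: −1/720 · (0.000128000 − 0.00150263) = 1.90921e-06.
After k=2: 42.8992.
Order-3 term: 1/30240 · (2.45760e-06 − 0.000149021) = -4.84668e-09.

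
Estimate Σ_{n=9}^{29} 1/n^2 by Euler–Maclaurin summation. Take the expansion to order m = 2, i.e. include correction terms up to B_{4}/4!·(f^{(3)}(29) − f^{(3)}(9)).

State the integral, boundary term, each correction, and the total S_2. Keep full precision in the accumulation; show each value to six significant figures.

Integral: ∫_9^29 1/x^2 dx = 0.0766284.
Endpoint term: (f(9) + f(29))/2 = (0.0123457 + 0.00118906)/2 = 0.00676737.
So far: 0.0833957.
k=1: B_{2}/(2)! × [f^{(1)}(29) − f^{(1)}(9)] = 1/12 × (-8.20042e-05 − (-0.00274348)) = 0.000221790.
Running total after k=1: 0.0836175.
k=2: B_{4}/(4)! × [f^{(3)}(29) − f^{(3)}(9)] = −1/720 × (-1.17010e-06 − (-0.000406442)) = -5.62878e-07.

S_2 ≈ 0.0836169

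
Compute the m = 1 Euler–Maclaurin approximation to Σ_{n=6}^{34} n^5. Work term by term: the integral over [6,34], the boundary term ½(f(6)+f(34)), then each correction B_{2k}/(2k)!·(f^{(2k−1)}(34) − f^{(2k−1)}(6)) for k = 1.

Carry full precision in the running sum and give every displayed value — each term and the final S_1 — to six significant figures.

The integral term ∫_6^34 x^5 dx = 2.57460e+08.
Endpoint term: (f(6) + f(34))/2 = (7776.00 + 4.54354e+07)/2 = 2.27216e+07.
Running total after boundary: 2.80181e+08.
Correction k=1: B_{2}/2! · (f^{(1)}(34) − f^{(1)}(6)) = 1/12 · (6.68168e+06 − 6480.00) = 556267.

S_1 ≈ 2.80737e+08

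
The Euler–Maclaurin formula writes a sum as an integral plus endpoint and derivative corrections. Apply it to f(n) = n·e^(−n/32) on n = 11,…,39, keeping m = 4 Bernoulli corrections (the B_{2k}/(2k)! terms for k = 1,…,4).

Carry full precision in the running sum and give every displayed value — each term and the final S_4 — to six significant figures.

S_4 ≈ 313.748

Integral: ∫_11^39 x·e^(−x/32) dx = 304.128.
Endpoint term: (f(11) + f(39))/2 = (7.80017 + 11.5284)/2 = 9.66427.
Integral + boundary = 313.792.
Correction k=1: B_{2}/2! · (f^{(1)}(39) − f^{(1)}(11)) = 1/12 · (-0.0646624 − 0.465351) = -0.0441678.
Partial sum through k=1: 313.748.
Correction k=2: B_{4}/4! · (f^{(3)}(39) − f^{(3)}(11)) = −1/720 · (0.000514196 − 0.00183942) = 1.84059e-06.
Partial sum through k=2: 313.748.
Correction k=3: B_{6}/6! · (f^{(5)}(39) − f^{(5)}(11)) = 1/30240 · (1.06596e-06 − 3.14882e-06) = -6.88777e-11.
Partial sum through k=3: 313.748.
Correction k=4: B_{8}/8! · (f^{(7)}(39) − f^{(7)}(11)) = −1/1209600 · (1.59157e-09 − 4.39583e-09) = 2.31834e-15.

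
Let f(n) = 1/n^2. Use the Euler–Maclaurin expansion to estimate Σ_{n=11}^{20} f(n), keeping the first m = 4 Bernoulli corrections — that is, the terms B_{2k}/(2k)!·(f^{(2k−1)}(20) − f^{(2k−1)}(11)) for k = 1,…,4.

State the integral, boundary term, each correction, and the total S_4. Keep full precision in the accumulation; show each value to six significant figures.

S_4 ≈ 0.0463955

∫_11^20 1/x^2 dx evaluates to 0.0409091.
Boundary: ½(f(11) + f(20)) = ½(0.00826446 + 0.00250000) = 0.00538223.
Running total after boundary: 0.0462913.
k=1: B_{2}/(2)! × [f^{(1)}(20) − f^{(1)}(11)] = 1/12 × (-0.000250000 − (-0.00150263)) = 0.000104386.
Partial sum through k=1: 0.0463957.
k=2: B_{4}/(4)! × [f^{(3)}(20) − f^{(3)}(11)] = −1/720 × (-7.50000e-06 − (-0.000149021)) = -1.96557e-07.
Partial sum through k=2: 0.0463955.
k=3: B_{6}/(6)! × [f^{(5)}(20) − f^{(5)}(11)] = 1/30240 × (-5.62500e-07 − (-3.69474e-05)) = 1.20320e-09.
Partial sum through k=3: 0.0463955.
k=4: B_{8}/(8)! × [f^{(7)}(20) − f^{(7)}(11)] = −1/1209600 × (-7.87500e-08 − (-1.70996e-05)) = -1.40715e-11.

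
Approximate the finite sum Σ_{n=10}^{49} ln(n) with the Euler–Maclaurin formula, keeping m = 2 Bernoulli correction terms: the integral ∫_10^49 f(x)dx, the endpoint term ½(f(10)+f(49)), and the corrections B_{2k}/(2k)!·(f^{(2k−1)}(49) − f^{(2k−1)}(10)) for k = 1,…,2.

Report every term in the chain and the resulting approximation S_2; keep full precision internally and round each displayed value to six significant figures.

S_2 ≈ 131.764

The integral term ∫_10^49 ln(x) dx = 128.673.
½[f(10) + f(49)] = ½[2.30259 + 3.89182] = 3.09720.
So far: 131.771.
Correction k=1: B_{2}/2! · (f^{(1)}(49) − f^{(1)}(10)) = 1/12 · (0.0204082 − 0.100000) = -0.00663265.
Running total after k=1: 131.764.
Correction k=2: B_{4}/4! · (f^{(3)}(49) − f^{(3)}(10)) = −1/720 · (1.69997e-05 − 0.00200000) = 2.75417e-06.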